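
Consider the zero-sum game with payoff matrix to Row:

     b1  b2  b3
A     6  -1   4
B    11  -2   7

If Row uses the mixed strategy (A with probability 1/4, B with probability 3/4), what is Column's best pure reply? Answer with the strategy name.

b2

If Column plays b1, Row's expected payoff is (1/4)·6 + (3/4)·11 = 39/4.
If Column plays b2, Row's expected payoff is (1/4)·(-1) + (3/4)·(-2) = -7/4.
If Column plays b3, Row's expected payoff is (1/4)·4 + (3/4)·7 = 25/4.
Column minimizes Row's payoff; the smallest is -7/4, so the best response is b2.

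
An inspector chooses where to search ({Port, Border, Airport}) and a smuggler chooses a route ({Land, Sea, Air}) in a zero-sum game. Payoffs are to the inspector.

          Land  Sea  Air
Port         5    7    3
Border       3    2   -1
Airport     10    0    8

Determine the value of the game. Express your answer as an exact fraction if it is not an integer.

14/3

Row minima: Port → 3, Border → -1, Airport → 0; maximin = 3.
Column maxima: Land → 10, Sea → 7, Air → 8; minimax = 7.
3 ≠ 7, so there is no saddle point; optimal play is mixed.
Border is strictly dominated by Port, so the inspector never plays it.
Land is strictly dominated by Air (it gives the inspector strictly more in every row), so the smuggler never plays it.
On the remaining 2×2 (Port, Airport vs Sea, Air):
Let the inspector play Port with probability p. Expected payoff against Sea: 7p + 0(1−p) = 7p; against Air: 3p + 8(1−p) = −5p + 8.
Setting these equal: 7p = −5p + 8 ⇒ 12p = 8 ⇒ p = 2/3, and the value is (7)·(2/3) = 14/3.
For the smuggler: with q = P(Sea), equating Port's and Airport's payoffs gives 4q + 3 = −8q + 8 ⇒ q = 5/12.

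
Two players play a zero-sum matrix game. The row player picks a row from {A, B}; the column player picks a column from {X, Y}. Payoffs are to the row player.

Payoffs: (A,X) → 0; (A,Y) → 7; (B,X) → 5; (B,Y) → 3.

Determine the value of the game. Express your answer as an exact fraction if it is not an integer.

35/9

Row minima: A → 0, B → 3; maximin = 3.
Column maxima: X → 5, Y → 7; minimax = 5.
3 ≠ 5, so there is no saddle point; optimal play is mixed.
Let the row player play A with probability p. Expected payoff against X: 0p + 5(1−p) = −5p + 5; against Y: 7p + 3(1−p) = 4p + 3.
Setting these equal: −5p + 5 = 4p + 3 ⇒ −9p = -2 ⇒ p = 2/9, and the value is (-5)·(2/9) + 5 = 35/9.
For the column player: with q = P(X), equating A's and B's payoffs gives −7q + 7 = 2q + 3 ⇒ q = 4/9.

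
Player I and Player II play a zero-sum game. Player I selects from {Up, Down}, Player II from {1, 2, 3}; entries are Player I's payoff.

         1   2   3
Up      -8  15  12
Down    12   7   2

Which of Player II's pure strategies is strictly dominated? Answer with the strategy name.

2

3 holds Player I's payoff strictly below 2 in every row: 12 < 15, 2 < 7.
So 2 is strictly dominated for Player II.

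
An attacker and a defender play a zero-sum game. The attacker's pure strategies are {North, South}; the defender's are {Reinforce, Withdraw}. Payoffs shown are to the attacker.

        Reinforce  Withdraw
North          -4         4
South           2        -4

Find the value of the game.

-4/7

Row minima: North → -4, South → -4; maximin = -4.
Column maxima: Reinforce → 2, Withdraw → 4; minimax = 2.
-4 ≠ 2, so there is no saddle point; optimal play is mixed.
Let the attacker play North with probability p. Expected payoff against Reinforce: (-4)p + 2(1−p) = −6p + 2; against Withdraw: 4p + (-4)(1−p) = 8p − 4.
Setting these equal: −6p + 2 = 8p − 4 ⇒ −14p = -6 ⇒ p = 3/7, and the value is (-6)·(3/7) + 2 = -4/7.
For the defender: with q = P(Reinforce), equating North's and South's payoffs gives −8q + 4 = 6q − 4 ⇒ q = 4/7.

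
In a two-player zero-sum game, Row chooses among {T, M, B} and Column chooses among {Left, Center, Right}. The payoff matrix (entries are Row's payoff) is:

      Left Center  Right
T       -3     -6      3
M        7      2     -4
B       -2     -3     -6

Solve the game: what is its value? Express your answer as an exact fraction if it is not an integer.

Row minima: T → -6, M → -4, B → -6; maximin = -4.
Column maxima: Left → 7, Center → 2, Right → 3; minimax = 2.
-4 ≠ 2, so there is no saddle point; optimal play is mixed.
B is strictly dominated by M, so Row never plays it.
Left is strictly dominated by Center (it gives Row strictly more in every row), so Column never plays it.
On the remaining 2×2 (T, M vs Center, Right):
Let Row play T with probability p. Expected payoff against Center: (-6)p + 2(1−p) = −8p + 2; against Right: 3p + (-4)(1−p) = 7p − 4.
Setting these equal: −8p + 2 = 7p − 4 ⇒ −15p = -6 ⇒ p = 2/5, and the value is (-8)·(2/5) + 2 = -6/5.
For Column: with q = P(Center), equating T's and M's payoffs gives −9q + 3 = 6q − 4 ⇒ q = 7/15.

-6/5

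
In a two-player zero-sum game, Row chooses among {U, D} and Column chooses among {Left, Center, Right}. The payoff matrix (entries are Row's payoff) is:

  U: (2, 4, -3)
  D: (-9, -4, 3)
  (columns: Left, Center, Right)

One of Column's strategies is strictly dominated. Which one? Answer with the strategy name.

Center

Left holds Row's payoff strictly below Center in every row: 2 < 4, -9 < -4.
So Center is strictly dominated for Column.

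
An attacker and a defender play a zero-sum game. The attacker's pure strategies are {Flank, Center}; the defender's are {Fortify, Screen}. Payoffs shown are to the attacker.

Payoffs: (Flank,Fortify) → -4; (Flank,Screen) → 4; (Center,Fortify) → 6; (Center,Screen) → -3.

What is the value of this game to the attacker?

12/17

Row minima: Flank → -4, Center → -3; maximin = -3.
Column maxima: Fortify → 6, Screen → 4; minimax = 4.
-3 ≠ 4, so there is no saddle point; optimal play is mixed.
Let the attacker play Flank with probability p. Expected payoff against Fortify: (-4)p + 6(1−p) = −10p + 6; against Screen: 4p + (-3)(1−p) = 7p − 3.
Setting these equal: −10p + 6 = 7p − 3 ⇒ −17p = -9 ⇒ p = 9/17, and the value is (-10)·(9/17) + 6 = 12/17.
For the defender: with q = P(Fortify), equating Flank's and Center's payoffs gives −8q + 4 = 9q − 3 ⇒ q = 7/17.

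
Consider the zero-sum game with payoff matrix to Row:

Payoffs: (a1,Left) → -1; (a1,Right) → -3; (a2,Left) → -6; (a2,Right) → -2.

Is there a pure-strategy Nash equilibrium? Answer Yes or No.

No

Row minima: a1 → -3, a2 → -6; maximin = -3.
Column maxima: Left → -1, Right → -2; minimax = -2.
-3 ≠ -2, so no pure-strategy equilibrium exists.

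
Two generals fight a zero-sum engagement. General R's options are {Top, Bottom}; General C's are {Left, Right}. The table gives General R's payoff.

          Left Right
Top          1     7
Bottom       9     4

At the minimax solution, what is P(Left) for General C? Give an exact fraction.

3/11

Row minima: Top → 1, Bottom → 4; maximin = 4.
Column maxima: Left → 9, Right → 7; minimax = 7.
4 ≠ 7, so there is no saddle point; optimal play is mixed.
Let General R play Top with probability p. Expected payoff against Left: 1p + 9(1−p) = −8p + 9; against Right: 7p + 4(1−p) = 3p + 4.
Setting these equal: −8p + 9 = 3p + 4 ⇒ −11p = -5 ⇒ p = 5/11, and the value is (-8)·(5/11) + 9 = 59/11.
For General C: with q = P(Left), equating Top's and Bottom's payoffs gives −6q + 7 = 5q + 4 ⇒ q = 3/11.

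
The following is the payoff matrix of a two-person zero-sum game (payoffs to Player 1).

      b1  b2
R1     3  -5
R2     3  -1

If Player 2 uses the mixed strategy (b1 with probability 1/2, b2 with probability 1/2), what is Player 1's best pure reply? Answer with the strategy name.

Expected payoff of R1: (1/2)·3 + (1/2)·(-5) = -1.
Expected payoff of R2: (1/2)·3 + (1/2)·(-1) = 1.
The largest is 1, so Player 1's best response is R2.

R2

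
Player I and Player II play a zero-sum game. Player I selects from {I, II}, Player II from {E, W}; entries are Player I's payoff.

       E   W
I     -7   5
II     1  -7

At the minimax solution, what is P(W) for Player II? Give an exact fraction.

Row minima: I → -7, II → -7; maximin = -7.
Column maxima: E → 1, W → 5; minimax = 1.
-7 ≠ 1, so there is no saddle point; optimal play is mixed.
Let Player I play I with probability p. Expected payoff against E: (-7)p + 1(1−p) = −8p + 1; against W: 5p + (-7)(1−p) = 12p − 7.
Setting these equal: −8p + 1 = 12p − 7 ⇒ −20p = -8 ⇒ p = 2/5, and the value is (-8)·(2/5) + 1 = -11/5.
For Player II: with q = P(E), equating I's and II's payoffs gives −12q + 5 = 8q − 7 ⇒ q = 3/5.

2/5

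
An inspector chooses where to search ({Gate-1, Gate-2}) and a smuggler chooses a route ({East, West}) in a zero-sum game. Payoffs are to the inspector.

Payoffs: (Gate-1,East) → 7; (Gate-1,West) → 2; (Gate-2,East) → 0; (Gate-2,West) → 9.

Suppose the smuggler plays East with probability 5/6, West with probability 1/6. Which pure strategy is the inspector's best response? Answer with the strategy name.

Gate-1

Expected payoff of Gate-1: (5/6)·7 + (1/6)·2 = 37/6.
Expected payoff of Gate-2: (5/6)·0 + (1/6)·9 = 3/2.
The largest is 37/6, so the inspector's best response is Gate-1.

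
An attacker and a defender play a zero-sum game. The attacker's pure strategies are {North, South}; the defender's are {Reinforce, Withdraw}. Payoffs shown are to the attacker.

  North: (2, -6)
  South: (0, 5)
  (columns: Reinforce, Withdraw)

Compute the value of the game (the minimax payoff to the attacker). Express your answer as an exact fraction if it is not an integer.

10/13

Row minima: North → -6, South → 0; maximin = 0.
Column maxima: Reinforce → 2, Withdraw → 5; minimax = 2.
0 ≠ 2, so there is no saddle point; optimal play is mixed.
Let the attacker play North with probability p. Expected payoff against Reinforce: 2p + 0(1−p) = 2p; against Withdraw: (-6)p + 5(1−p) = −11p + 5.
Setting these equal: 2p = −11p + 5 ⇒ 13p = 5 ⇒ p = 5/13, and the value is (2)·(5/13) = 10/13.
For the defender: with q = P(Reinforce), equating North's and South's payoffs gives 8q − 6 = −5q + 5 ⇒ q = 11/13.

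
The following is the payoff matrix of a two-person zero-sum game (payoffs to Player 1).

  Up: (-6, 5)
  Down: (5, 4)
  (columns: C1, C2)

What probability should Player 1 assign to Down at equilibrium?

11/12

Row minima: Up → -6, Down → 4; maximin = 4.
Column maxima: C1 → 5, C2 → 5; minimax = 5.
4 ≠ 5, so there is no saddle point; optimal play is mixed.
Let Player 1 play Up with probability p. Expected payoff against C1: (-6)p + 5(1−p) = −11p + 5; against C2: 5p + 4(1−p) = p + 4.
Setting these equal: −11p + 5 = p + 4 ⇒ −12p = -1 ⇒ p = 1/12, and the value is (-11)·(1/12) + 5 = 49/12.
For Player 2: with q = P(C1), equating Up's and Down's payoffs gives −11q + 5 = q + 4 ⇒ q = 1/12.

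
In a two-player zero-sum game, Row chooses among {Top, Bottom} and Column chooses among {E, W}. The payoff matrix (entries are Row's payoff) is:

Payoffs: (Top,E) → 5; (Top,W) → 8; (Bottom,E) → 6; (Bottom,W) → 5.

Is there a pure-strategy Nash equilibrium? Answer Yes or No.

No

Row minima: Top → 5, Bottom → 5; maximin = 5.
Column maxima: E → 6, W → 8; minimax = 6.
5 ≠ 6, so no pure-strategy equilibrium exists.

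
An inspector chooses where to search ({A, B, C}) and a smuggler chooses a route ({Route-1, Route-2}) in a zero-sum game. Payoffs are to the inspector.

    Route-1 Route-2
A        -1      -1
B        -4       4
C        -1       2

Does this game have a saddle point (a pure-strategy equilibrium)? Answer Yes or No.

Yes

Row minima: A → -1, B → -4, C → -1; maximin = -1.
Column maxima: Route-1 → -1, Route-2 → 4; minimax = -1.
maximin = minimax = -1, so a saddle point exists.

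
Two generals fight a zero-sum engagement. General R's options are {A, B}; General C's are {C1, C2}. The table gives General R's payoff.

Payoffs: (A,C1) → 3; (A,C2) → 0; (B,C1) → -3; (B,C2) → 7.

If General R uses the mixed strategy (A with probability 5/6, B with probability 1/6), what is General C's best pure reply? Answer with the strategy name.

If General C plays C1, General R's expected payoff is (5/6)·3 + (1/6)·(-3) = 2.
If General C plays C2, General R's expected payoff is (5/6)·0 + (1/6)·7 = 7/6.
General C minimizes General R's payoff; the smallest is 7/6, so the best response is C2.

C2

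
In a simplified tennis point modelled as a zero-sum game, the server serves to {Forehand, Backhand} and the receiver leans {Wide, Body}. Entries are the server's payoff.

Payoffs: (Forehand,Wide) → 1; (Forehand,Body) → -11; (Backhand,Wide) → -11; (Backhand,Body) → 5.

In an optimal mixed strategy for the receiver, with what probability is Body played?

Row minima: Forehand → -11, Backhand → -11; maximin = -11.
Column maxima: Wide → 1, Body → 5; minimax = 1.
-11 ≠ 1, so there is no saddle point; optimal play is mixed.
Let the server play Forehand with probability p. Expected payoff against Wide: 1p + (-11)(1−p) = 12p − 11; against Body: (-11)p + 5(1−p) = −16p + 5.
Setting these equal: 12p − 11 = −16p + 5 ⇒ 28p = 16 ⇒ p = 4/7, and the value is (12)·(4/7) − 11 = -29/7.
For the receiver: with q = P(Wide), equating Forehand's and Backhand's payoffs gives 12q − 11 = −16q + 5 ⇒ q = 4/7.

3/7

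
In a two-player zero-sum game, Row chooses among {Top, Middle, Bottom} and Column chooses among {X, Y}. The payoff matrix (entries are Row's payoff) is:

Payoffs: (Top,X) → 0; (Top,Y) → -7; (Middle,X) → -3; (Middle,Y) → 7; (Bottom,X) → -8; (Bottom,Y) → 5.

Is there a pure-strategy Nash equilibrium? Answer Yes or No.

No

Row minima: Top → -7, Middle → -3, Bottom → -8; maximin = -3.
Column maxima: X → 0, Y → 7; minimax = 0.
-3 ≠ 0, so no pure-strategy equilibrium exists.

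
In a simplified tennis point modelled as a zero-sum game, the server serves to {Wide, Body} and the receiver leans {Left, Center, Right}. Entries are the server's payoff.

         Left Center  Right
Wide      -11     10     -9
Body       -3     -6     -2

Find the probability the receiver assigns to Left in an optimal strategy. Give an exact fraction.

Row minima: Wide → -11, Body → -6; maximin = -6.
Column maxima: Left → -3, Center → 10, Right → -2; minimax = -3.
-6 ≠ -3, so there is no saddle point; optimal play is mixed.
Right is strictly dominated by Left (it gives the server strictly more in every row), so the receiver never plays it.
On the remaining 2×2 (Wide, Body vs Left, Center):
Let the server play Wide with probability p. Expected payoff against Left: (-11)p + (-3)(1−p) = −8p − 3; against Center: 10p + (-6)(1−p) = 16p − 6.
Setting these equal: −8p − 3 = 16p − 6 ⇒ −24p = -3 ⇒ p = 1/8, and the value is (-8)·(1/8) − 3 = -4.
For the receiver: with q = P(Left), equating Wide's and Body's payoffs gives −21q + 10 = 3q − 6 ⇒ q = 2/3.

2/3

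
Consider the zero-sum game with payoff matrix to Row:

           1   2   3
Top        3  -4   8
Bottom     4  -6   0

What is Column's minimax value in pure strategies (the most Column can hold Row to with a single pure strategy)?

-4

Column maxima: 1 → 4, 2 → -4, 3 → 8.
The smallest of these is -4.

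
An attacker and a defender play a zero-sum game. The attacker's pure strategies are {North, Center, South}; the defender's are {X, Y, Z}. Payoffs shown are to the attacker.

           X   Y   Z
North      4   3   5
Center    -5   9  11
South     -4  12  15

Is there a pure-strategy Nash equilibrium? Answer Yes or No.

No

Row minima: North → 3, Center → -5, South → -4; maximin = 3.
Column maxima: X → 4, Y → 12, Z → 15; minimax = 4.
3 ≠ 4, so no pure-strategy equilibrium exists.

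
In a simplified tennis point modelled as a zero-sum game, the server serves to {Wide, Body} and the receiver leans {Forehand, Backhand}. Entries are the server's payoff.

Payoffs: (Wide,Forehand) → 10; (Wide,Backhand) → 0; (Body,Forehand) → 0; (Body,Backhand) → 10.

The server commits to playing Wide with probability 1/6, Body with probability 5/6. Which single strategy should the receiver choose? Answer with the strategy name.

Forehand

If the receiver plays Forehand, the server's expected payoff is (1/6)·10 + (5/6)·0 = 5/3.
If the receiver plays Backhand, the server's expected payoff is (1/6)·0 + (5/6)·10 = 25/3.
The receiver minimizes the server's payoff; the smallest is 5/3, so the best response is Forehand.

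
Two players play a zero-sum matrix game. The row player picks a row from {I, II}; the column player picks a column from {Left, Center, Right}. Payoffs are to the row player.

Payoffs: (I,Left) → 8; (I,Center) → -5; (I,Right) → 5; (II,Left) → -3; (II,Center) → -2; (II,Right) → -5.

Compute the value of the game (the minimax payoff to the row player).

Row minima: I → -5, II → -5; maximin = -5.
Column maxima: Left → 8, Center → -2, Right → 5; minimax = -2.
-5 ≠ -2, so there is no saddle point; optimal play is mixed.
Left is strictly dominated by Right (it gives the row player strictly more in every row), so the column player never plays it.
On the remaining 2×2 (I, II vs Center, Right):
Let the row player play I with probability p. Expected payoff against Center: (-5)p + (-2)(1−p) = −3p − 2; against Right: 5p + (-5)(1−p) = 10p − 5.
Setting these equal: −3p − 2 = 10p − 5 ⇒ −13p = -3 ⇒ p = 3/13, and the value is (-3)·(3/13) − 2 = -35/13.
For the column player: with q = P(Center), equating I's and II's payoffs gives −10q + 5 = 3q − 5 ⇒ q = 10/13.

-35/13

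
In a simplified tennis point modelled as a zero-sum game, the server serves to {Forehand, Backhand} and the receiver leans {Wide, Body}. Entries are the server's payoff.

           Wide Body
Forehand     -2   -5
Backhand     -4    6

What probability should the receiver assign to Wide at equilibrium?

Row minima: Forehand → -5, Backhand → -4; maximin = -4.
Column maxima: Wide → -2, Body → 6; minimax = -2.
-4 ≠ -2, so there is no saddle point; optimal play is mixed.
Let the server play Forehand with probability p. Expected payoff against Wide: (-2)p + (-4)(1−p) = 2p − 4; against Body: (-5)p + 6(1−p) = −11p + 6.
Setting these equal: 2p − 4 = −11p + 6 ⇒ 13p = 10 ⇒ p = 10/13, and the value is (2)·(10/13) − 4 = -32/13.
For the receiver: with q = P(Wide), equating Forehand's and Backhand's payoffs gives 3q − 5 = −10q + 6 ⇒ q = 11/13.

11/13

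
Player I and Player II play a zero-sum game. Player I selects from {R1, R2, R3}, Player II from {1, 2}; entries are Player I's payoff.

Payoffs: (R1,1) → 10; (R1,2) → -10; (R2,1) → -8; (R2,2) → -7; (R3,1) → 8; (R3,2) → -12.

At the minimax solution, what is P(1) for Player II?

1/7

Row minima: R1 → -10, R2 → -8, R3 → -12; maximin = -8.
Column maxima: 1 → 10, 2 → -7; minimax = -7.
-8 ≠ -7, so there is no saddle point; optimal play is mixed.
R3 is strictly dominated by R1, so Player I never plays it.
On the remaining 2×2 (R1, R2 vs 1, 2):
Let Player I play R1 with probability p. Expected payoff against 1: 10p + (-8)(1−p) = 18p − 8; against 2: (-10)p + (-7)(1−p) = −3p − 7.
Setting these equal: 18p − 8 = −3p − 7 ⇒ 21p = 1 ⇒ p = 1/21, and the value is (18)·(1/21) − 8 = -50/7.
For Player II: with q = P(1), equating R1's and R2's payoffs gives 20q − 10 = −q − 7 ⇒ q = 1/7.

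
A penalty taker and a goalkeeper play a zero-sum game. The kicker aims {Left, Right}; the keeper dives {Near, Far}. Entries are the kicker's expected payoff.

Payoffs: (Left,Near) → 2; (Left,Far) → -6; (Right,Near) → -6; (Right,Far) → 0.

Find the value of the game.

Row minima: Left → -6, Right → -6; maximin = -6.
Column maxima: Near → 2, Far → 0; minimax = 0.
-6 ≠ 0, so there is no saddle point; optimal play is mixed.
Let the kicker play Left with probability p. Expected payoff against Near: 2p + (-6)(1−p) = 8p − 6; against Far: (-6)p + 0(1−p) = −6p.
Setting these equal: 8p − 6 = −6p ⇒ 14p = 6 ⇒ p = 3/7, and the value is (8)·(3/7) − 6 = -18/7.
For the keeper: with q = P(Near), equating Left's and Right's payoffs gives 8q − 6 = −6q ⇒ q = 3/7.

-18/7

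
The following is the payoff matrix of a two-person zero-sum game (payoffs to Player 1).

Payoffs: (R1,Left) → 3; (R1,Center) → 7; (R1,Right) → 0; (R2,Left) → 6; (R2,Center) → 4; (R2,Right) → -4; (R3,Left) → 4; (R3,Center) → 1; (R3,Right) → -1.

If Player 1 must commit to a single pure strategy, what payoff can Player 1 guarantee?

Row minima: R1 → 0, R2 → -4, R3 → -1.
The best of these is 0.

0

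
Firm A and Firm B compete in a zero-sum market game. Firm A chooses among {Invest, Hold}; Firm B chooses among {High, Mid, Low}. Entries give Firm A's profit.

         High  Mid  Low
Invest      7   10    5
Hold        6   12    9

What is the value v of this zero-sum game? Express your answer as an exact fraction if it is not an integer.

Row minima: Invest → 5, Hold → 6; maximin = 6.
Column maxima: High → 7, Mid → 12, Low → 9; minimax = 7.
6 ≠ 7, so there is no saddle point; optimal play is mixed.
Mid is strictly dominated by High (it gives Firm A strictly more in every row), so Firm B never plays it.
On the remaining 2×2 (Invest, Hold vs High, Low):
Let Firm A play Invest with probability p. Expected payoff against High: 7p + 6(1−p) = p + 6; against Low: 5p + 9(1−p) = −4p + 9.
Setting these equal: p + 6 = −4p + 9 ⇒ 5p = 3 ⇒ p = 3/5, and the value is (1)·(3/5) + 6 = 33/5.
For Firm B: with q = P(High), equating Invest's and Hold's payoffs gives 2q + 5 = −3q + 9 ⇒ q = 4/5.

33/5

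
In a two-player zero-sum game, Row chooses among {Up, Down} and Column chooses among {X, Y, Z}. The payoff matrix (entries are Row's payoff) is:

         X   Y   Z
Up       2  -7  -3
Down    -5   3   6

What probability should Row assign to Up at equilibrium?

8/17

Row minima: Up → -7, Down → -5; maximin = -5.
Column maxima: X → 2, Y → 3, Z → 6; minimax = 2.
-5 ≠ 2, so there is no saddle point; optimal play is mixed.
Z is strictly dominated by Y (it gives Row strictly more in every row), so Column never plays it.
On the remaining 2×2 (Up, Down vs X, Y):
Let Row play Up with probability p. Expected payoff against X: 2p + (-5)(1−p) = 7p − 5; against Y: (-7)p + 3(1−p) = −10p + 3.
Setting these equal: 7p − 5 = −10p + 3 ⇒ 17p = 8 ⇒ p = 8/17, and the value is (7)·(8/17) − 5 = -29/17.
For Column: with q = P(X), equating Up's and Down's payoffs gives 9q − 7 = −8q + 3 ⇒ q = 10/17.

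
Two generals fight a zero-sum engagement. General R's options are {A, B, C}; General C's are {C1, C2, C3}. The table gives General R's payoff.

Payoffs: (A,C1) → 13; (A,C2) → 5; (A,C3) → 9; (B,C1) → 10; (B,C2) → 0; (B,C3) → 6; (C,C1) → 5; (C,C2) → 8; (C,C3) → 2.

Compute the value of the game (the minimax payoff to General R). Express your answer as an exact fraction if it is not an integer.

Row minima: A → 5, B → 0, C → 2; maximin = 5.
Column maxima: C1 → 13, C2 → 8, C3 → 9; minimax = 8.
5 ≠ 8, so there is no saddle point; optimal play is mixed.
B is strictly dominated by A, so General R never plays it.
C1 is strictly dominated by C3 (it gives General R strictly more in every row), so General C never plays it.
On the remaining 2×2 (A, C vs C2, C3):
Let General R play A with probability p. Expected payoff against C2: 5p + 8(1−p) = −3p + 8; against C3: 9p + 2(1−p) = 7p + 2.
Setting these equal: −3p + 8 = 7p + 2 ⇒ −10p = -6 ⇒ p = 3/5, and the value is (-3)·(3/5) + 8 = 31/5.
For General C: with q = P(C2), equating A's and C's payoffs gives −4q + 9 = 6q + 2 ⇒ q = 7/10.

31/5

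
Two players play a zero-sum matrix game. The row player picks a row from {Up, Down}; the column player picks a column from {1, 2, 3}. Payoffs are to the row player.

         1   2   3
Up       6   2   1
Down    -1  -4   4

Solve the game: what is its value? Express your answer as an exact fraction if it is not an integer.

4/3

Row minima: Up → 1, Down → -4; maximin = 1.
Column maxima: 1 → 6, 2 → 2, 3 → 4; minimax = 2.
1 ≠ 2, so there is no saddle point; optimal play is mixed.
1 is strictly dominated by 2 (it gives the row player strictly more in every row), so the column player never plays it.
On the remaining 2×2 (Up, Down vs 2, 3):
Let the row player play Up with probability p. Expected payoff against 2: 2p + (-4)(1−p) = 6p − 4; against 3: 1p + 4(1−p) = −3p + 4.
Setting these equal: 6p − 4 = −3p + 4 ⇒ 9p = 8 ⇒ p = 8/9, and the value is (6)·(8/9) − 4 = 4/3.
For the column player: with q = P(2), equating Up's and Down's payoffs gives q + 1 = −8q + 4 ⇒ q = 1/3.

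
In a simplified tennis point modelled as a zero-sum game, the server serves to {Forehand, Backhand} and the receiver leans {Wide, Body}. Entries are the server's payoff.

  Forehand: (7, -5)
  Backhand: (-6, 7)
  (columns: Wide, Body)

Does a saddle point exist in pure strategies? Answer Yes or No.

Row minima: Forehand → -5, Backhand → -6; maximin = -5.
Column maxima: Wide → 7, Body → 7; minimax = 7.
-5 ≠ 7, so no pure-strategy equilibrium exists.

No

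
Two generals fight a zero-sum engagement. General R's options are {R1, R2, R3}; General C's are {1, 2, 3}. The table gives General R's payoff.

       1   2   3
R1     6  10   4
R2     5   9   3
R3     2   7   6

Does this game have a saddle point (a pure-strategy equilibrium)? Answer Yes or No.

No

Row minima: R1 → 4, R2 → 3, R3 → 2; maximin = 4.
Column maxima: 1 → 6, 2 → 10, 3 → 6; minimax = 6.
4 ≠ 6, so no pure-strategy equilibrium exists.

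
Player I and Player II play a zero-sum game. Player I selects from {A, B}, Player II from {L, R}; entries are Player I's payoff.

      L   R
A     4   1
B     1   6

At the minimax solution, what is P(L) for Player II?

5/8

Row minima: A → 1, B → 1; maximin = 1.
Column maxima: L → 4, R → 6; minimax = 4.
1 ≠ 4, so there is no saddle point; optimal play is mixed.
Let Player I play A with probability p. Expected payoff against L: 4p + 1(1−p) = 3p + 1; against R: 1p + 6(1−p) = −5p + 6.
Setting these equal: 3p + 1 = −5p + 6 ⇒ 8p = 5 ⇒ p = 5/8, and the value is (3)·(5/8) + 1 = 23/8.
For Player II: with q = P(L), equating A's and B's payoffs gives 3q + 1 = −5q + 6 ⇒ q = 5/8.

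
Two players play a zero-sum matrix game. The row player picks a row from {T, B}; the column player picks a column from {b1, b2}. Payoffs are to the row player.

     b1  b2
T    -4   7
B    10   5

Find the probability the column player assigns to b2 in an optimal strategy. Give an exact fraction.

Row minima: T → -4, B → 5; maximin = 5.
Column maxima: b1 → 10, b2 → 7; minimax = 7.
5 ≠ 7, so there is no saddle point; optimal play is mixed.
Let the row player play T with probability p. Expected payoff against b1: (-4)p + 10(1−p) = −14p + 10; against b2: 7p + 5(1−p) = 2p + 5.
Setting these equal: −14p + 10 = 2p + 5 ⇒ −16p = -5 ⇒ p = 5/16, and the value is (-14)·(5/16) + 10 = 45/8.
For the column player: with q = P(b1), equating T's and B's payoffs gives −11q + 7 = 5q + 5 ⇒ q = 1/8.

7/8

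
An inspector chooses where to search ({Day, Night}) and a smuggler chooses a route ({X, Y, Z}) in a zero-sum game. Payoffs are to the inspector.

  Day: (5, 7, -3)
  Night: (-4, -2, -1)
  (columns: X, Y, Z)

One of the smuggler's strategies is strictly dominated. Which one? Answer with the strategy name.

Y

X holds the inspector's payoff strictly below Y in every row: 5 < 7, -4 < -2.
So Y is strictly dominated for the smuggler.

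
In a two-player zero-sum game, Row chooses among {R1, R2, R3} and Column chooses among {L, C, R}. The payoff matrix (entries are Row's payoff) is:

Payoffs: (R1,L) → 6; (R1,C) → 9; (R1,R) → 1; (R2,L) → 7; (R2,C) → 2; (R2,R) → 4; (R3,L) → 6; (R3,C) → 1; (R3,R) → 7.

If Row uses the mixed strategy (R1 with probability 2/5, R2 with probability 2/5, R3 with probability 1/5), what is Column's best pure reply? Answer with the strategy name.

R

If Column plays L, Row's expected payoff is (2/5)·6 + (2/5)·7 + (1/5)·6 = 32/5.
If Column plays C, Row's expected payoff is (2/5)·9 + (2/5)·2 + (1/5)·1 = 23/5.
If Column plays R, Row's expected payoff is (2/5)·1 + (2/5)·4 + (1/5)·7 = 17/5.
Column minimizes Row's payoff; the smallest is 17/5, so the best response is R.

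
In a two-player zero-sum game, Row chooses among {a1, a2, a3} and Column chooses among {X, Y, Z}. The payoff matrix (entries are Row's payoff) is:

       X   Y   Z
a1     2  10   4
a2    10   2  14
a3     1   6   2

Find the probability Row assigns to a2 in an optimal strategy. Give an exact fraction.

1/2

Row minima: a1 → 2, a2 → 2, a3 → 1; maximin = 2.
Column maxima: X → 10, Y → 10, Z → 14; minimax = 10.
2 ≠ 10, so there is no saddle point; optimal play is mixed.
a3 is strictly dominated by a1, so Row never plays it.
Z is strictly dominated by X (it gives Row strictly more in every row), so Column never plays it.
On the remaining 2×2 (a1, a2 vs X, Y):
Let Row play a1 with probability p. Expected payoff against X: 2p + 10(1−p) = −8p + 10; against Y: 10p + 2(1−p) = 8p + 2.
Setting these equal: −8p + 10 = 8p + 2 ⇒ −16p = -8 ⇒ p = 1/2, and the value is (-8)·(1/2) + 10 = 6.
For Column: with q = P(X), equating a1's and a2's payoffs gives −8q + 10 = 8q + 2 ⇒ q = 1/2.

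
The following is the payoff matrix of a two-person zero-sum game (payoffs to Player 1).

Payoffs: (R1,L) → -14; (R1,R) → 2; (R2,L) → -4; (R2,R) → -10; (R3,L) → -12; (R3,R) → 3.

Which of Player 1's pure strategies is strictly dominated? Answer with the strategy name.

R1

R3 gives a strictly higher payoff than R1 against every column: -12 > -14, 3 > 2.
So R1 is strictly dominated and Player 1 never plays it.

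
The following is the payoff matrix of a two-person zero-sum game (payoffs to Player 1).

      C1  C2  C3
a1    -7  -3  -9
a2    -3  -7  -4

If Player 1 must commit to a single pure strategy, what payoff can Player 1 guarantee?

Row minima: a1 → -9, a2 → -7.
The best of these is -7.

-7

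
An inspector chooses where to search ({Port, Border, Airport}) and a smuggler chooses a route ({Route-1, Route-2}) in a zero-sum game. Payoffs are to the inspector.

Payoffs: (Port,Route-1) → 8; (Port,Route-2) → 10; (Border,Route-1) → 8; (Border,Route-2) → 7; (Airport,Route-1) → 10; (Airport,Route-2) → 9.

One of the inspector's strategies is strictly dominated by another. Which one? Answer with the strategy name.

Airport gives a strictly higher payoff than Border against every column: 10 > 8, 9 > 7.
So Border is strictly dominated and the inspector never plays it.

Border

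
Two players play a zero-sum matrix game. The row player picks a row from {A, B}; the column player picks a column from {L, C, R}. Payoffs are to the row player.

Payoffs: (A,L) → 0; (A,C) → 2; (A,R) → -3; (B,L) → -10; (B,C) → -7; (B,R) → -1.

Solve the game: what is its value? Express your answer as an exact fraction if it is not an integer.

Row minima: A → -3, B → -10; maximin = -3.
Column maxima: L → 0, C → 2, R → -1; minimax = -1.
-3 ≠ -1, so there is no saddle point; optimal play is mixed.
C is strictly dominated by L (it gives the row player strictly more in every row), so the column player never plays it.
On the remaining 2×2 (A, B vs L, R):
Let the row player play A with probability p. Expected payoff against L: 0p + (-10)(1−p) = 10p − 10; against R: (-3)p + (-1)(1−p) = −2p − 1.
Setting these equal: 10p − 10 = −2p − 1 ⇒ 12p = 9 ⇒ p = 3/4, and the value is (10)·(3/4) − 10 = -5/2.
For the column player: with q = P(L), equating A's and B's payoffs gives 3q − 3 = −9q − 1 ⇒ q = 1/6.

-5/2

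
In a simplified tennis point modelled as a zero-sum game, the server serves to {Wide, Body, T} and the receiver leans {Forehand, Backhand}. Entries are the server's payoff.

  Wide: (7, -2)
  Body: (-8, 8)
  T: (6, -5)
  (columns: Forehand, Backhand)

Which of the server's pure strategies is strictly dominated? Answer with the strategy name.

Wide gives a strictly higher payoff than T against every column: 7 > 6, -2 > -5.
So T is strictly dominated and the server never plays it.

T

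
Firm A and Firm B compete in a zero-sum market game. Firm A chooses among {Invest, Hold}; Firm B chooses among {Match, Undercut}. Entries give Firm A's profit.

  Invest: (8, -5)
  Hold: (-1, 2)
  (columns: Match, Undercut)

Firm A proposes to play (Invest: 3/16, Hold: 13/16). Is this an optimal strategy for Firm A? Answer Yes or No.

Against Match this mix gives (3/16)·8 + (13/16)·(-1) = 11/16.
Against Undercut this mix gives (3/16)·(-5) + (13/16)·2 = 11/16.
All of Firm B's active replies (Match, Undercut) yield 11/16, and no column does worse for Firm A. The mix makes Firm B indifferent and guarantees 11/16, so it is optimal.

Yes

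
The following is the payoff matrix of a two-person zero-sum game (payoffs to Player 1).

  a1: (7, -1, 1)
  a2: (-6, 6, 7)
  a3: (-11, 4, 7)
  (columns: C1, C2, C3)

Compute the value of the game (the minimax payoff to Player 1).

Row minima: a1 → -1, a2 → -6, a3 → -11; maximin = -1.
Column maxima: C1 → 7, C2 → 6, C3 → 7; minimax = 6.
-1 ≠ 6, so there is no saddle point; optimal play is mixed.
C3 is strictly dominated by C2 (it gives Player 1 strictly more in every row), so Player 2 never plays it.
With C3 eliminated, a3 is strictly dominated by a2 (a2 gives Player 1 strictly more in every remaining column), so Player 1 never plays it.
On the remaining 2×2 (a1, a2 vs C1, C2):
Let Player 1 play a1 with probability p. Expected payoff against C1: 7p + (-6)(1−p) = 13p − 6; against C2: (-1)p + 6(1−p) = −7p + 6.
Setting these equal: 13p − 6 = −7p + 6 ⇒ 20p = 12 ⇒ p = 3/5, and the value is (13)·(3/5) − 6 = 9/5.
For Player 2: with q = P(C1), equating a1's and a2's payoffs gives 8q − 1 = −12q + 6 ⇒ q = 7/20.

9/5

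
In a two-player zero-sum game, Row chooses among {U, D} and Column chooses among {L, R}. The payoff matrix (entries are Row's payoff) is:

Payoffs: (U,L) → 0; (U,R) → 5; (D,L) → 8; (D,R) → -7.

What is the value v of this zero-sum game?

Row minima: U → 0, D → -7; maximin = 0.
Column maxima: L → 8, R → 5; minimax = 5.
0 ≠ 5, so there is no saddle point; optimal play is mixed.
Let Row play U with probability p. Expected payoff against L: 0p + 8(1−p) = −8p + 8; against R: 5p + (-7)(1−p) = 12p − 7.
Setting these equal: −8p + 8 = 12p − 7 ⇒ −20p = -15 ⇒ p = 3/4, and the value is (-8)·(3/4) + 8 = 2.
For Column: with q = P(L), equating U's and D's payoffs gives −5q + 5 = 15q − 7 ⇒ q = 3/5.

2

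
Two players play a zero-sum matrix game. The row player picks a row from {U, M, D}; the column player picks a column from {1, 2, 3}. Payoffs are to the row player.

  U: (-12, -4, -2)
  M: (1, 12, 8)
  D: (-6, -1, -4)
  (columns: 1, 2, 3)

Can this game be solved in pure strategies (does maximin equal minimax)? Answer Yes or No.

Row minima: U → -12, M → 1, D → -6; maximin = 1.
Column maxima: 1 → 1, 2 → 12, 3 → 8; minimax = 1.
maximin = minimax = 1, so a saddle point exists.

Yes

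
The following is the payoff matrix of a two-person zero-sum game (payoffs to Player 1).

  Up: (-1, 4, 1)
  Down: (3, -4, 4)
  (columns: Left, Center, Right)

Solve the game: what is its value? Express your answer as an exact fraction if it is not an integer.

2/3

Row minima: Up → -1, Down → -4; maximin = -1.
Column maxima: Left → 3, Center → 4, Right → 4; minimax = 3.
-1 ≠ 3, so there is no saddle point; optimal play is mixed.
Right is strictly dominated by Left (it gives Player 1 strictly more in every row), so Player 2 never plays it.
On the remaining 2×2 (Up, Down vs Left, Center):
Let Player 1 play Up with probability p. Expected payoff against Left: (-1)p + 3(1−p) = −4p + 3; against Center: 4p + (-4)(1−p) = 8p − 4.
Setting these equal: −4p + 3 = 8p − 4 ⇒ −12p = -7 ⇒ p = 7/12, and the value is (-4)·(7/12) + 3 = 2/3.
For Player 2: with q = P(Left), equating Up's and Down's payoffs gives −5q + 4 = 7q − 4 ⇒ q = 2/3.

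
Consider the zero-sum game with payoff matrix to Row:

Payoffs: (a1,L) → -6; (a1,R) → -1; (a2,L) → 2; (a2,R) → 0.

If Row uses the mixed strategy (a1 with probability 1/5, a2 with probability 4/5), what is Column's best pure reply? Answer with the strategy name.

R

If Column plays L, Row's expected payoff is (1/5)·(-6) + (4/5)·2 = 2/5.
If Column plays R, Row's expected payoff is (1/5)·(-1) + (4/5)·0 = -1/5.
Column minimizes Row's payoff; the smallest is -1/5, so the best response is R.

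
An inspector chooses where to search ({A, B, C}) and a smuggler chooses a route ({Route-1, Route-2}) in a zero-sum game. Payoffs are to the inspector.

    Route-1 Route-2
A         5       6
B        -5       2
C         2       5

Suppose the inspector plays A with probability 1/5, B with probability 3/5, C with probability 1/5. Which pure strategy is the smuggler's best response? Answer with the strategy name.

Route-1

If the smuggler plays Route-1, the inspector's expected payoff is (1/5)·5 + (3/5)·(-5) + (1/5)·2 = -8/5.
If the smuggler plays Route-2, the inspector's expected payoff is (1/5)·6 + (3/5)·2 + (1/5)·5 = 17/5.
The smuggler minimizes the inspector's payoff; the smallest is -8/5, so the best response is Route-1.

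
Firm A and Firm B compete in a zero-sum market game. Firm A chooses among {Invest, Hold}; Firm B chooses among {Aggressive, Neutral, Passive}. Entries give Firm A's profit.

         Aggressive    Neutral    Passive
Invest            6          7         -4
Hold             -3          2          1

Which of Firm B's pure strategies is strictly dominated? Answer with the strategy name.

Aggressive holds Firm A's payoff strictly below Neutral in every row: 6 < 7, -3 < 2.
So Neutral is strictly dominated for Firm B.

Neutral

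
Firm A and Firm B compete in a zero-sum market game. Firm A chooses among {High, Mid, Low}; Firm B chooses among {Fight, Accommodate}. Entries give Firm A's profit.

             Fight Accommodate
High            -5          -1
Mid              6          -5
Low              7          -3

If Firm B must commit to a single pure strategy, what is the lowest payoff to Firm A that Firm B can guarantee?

-1

Column maxima: Fight → 7, Accommodate → -1.
The smallest of these is -1.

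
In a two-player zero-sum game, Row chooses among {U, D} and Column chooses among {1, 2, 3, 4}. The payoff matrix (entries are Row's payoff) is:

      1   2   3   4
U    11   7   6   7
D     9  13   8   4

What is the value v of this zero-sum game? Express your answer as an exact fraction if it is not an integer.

Row minima: U → 6, D → 4; maximin = 6.
Column maxima: 1 → 11, 2 → 13, 3 → 8, 4 → 7; minimax = 7.
6 ≠ 7, so there is no saddle point; optimal play is mixed.
1 is strictly dominated by 3 (it gives Row strictly more in every row), so Column never plays it.
2 is strictly dominated by 3 (it gives Row strictly more in every row), so Column never plays it.
On the remaining 2×2 (U, D vs 3, 4):
Let Row play U with probability p. Expected payoff against 3: 6p + 8(1−p) = −2p + 8; against 4: 7p + 4(1−p) = 3p + 4.
Setting these equal: −2p + 8 = 3p + 4 ⇒ −5p = -4 ⇒ p = 4/5, and the value is (-2)·(4/5) + 8 = 32/5.
For Column: with q = P(3), equating U's and D's payoffs gives −q + 7 = 4q + 4 ⇒ q = 3/5.

32/5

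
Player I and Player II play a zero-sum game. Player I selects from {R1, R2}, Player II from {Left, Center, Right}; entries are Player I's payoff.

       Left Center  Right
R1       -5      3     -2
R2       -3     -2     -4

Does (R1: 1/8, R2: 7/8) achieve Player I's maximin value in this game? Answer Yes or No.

Against Left this mix gives (1/8)·(-5) + (7/8)·(-3) = -13/4.
Against Center this mix gives (1/8)·3 + (7/8)·(-2) = -11/8.
Against Right this mix gives (1/8)·(-2) + (7/8)·(-4) = -15/4.
Player II will play Right, holding Player I to -15/4. Shifting weight toward the row that does better against Right would raise this floor (the equalizing mix achieves -7/2 against both Right and Left), so the proposed strategy is not optimal.

No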